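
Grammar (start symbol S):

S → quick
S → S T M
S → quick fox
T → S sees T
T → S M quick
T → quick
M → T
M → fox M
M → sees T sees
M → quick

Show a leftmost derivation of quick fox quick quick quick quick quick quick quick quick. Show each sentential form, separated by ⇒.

S ⇒ S T M ⇒ S T M T M ⇒ S T M T M T M ⇒ quick fox T M T M T M ⇒ quick fox S M quick M T M T M ⇒ quick fox quick M quick M T M T M ⇒ quick fox quick quick quick M T M T M ⇒ quick fox quick quick quick quick T M T M ⇒ quick fox quick quick quick quick quick M T M ⇒ quick fox quick quick quick quick quick quick T M ⇒ quick fox quick quick quick quick quick quick quick M ⇒ quick fox quick quick quick quick quick quick quick quick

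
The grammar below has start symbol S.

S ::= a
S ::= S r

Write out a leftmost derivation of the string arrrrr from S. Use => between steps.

S => Sr => Srr => Srrr => Srrrr => Srrrrr => arrrrr

S => Sr   [S ::= S r]
Sr => Srr   [S ::= S r]
Srr => Srrr   [S ::= S r]
Srrr => Srrrr   [S ::= S r]
Srrrr => Srrrrr   [S ::= S r]
Srrrrr => arrrrr   [S ::= a]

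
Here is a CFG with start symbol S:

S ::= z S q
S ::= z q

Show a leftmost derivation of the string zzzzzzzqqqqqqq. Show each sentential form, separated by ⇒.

S⇒zSq⇒zzSqq⇒zzzSqqq⇒zzzzSqqqq⇒zzzzzSqqqqq⇒zzzzzzSqqqqqq⇒zzzzzzzqqqqqqq

S ⇒ zSq   [S ::= z S q]
zSq ⇒ zzSqq   [S ::= z S q]
zzSqq ⇒ zzzSqqq   [S ::= z S q]
zzzSqqq ⇒ zzzzSqqqq   [S ::= z S q]
zzzzSqqqq ⇒ zzzzzSqqqqq   [S ::= z S q]
zzzzzSqqqqq ⇒ zzzzzzSqqqqqq   [S ::= z S q]
zzzzzzSqqqqqq ⇒ zzzzzzzqqqqqqq   [S ::= z q]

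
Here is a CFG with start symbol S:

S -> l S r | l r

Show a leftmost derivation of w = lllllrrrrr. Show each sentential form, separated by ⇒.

S ⇒ lSr ⇒ llSrr ⇒ lllSrrr ⇒ llllSrrrr ⇒ lllllrrrrr

S ⇒ lSr   [S -> l S r]
lSr ⇒ llSrr   [S -> l S r]
llSrr ⇒ lllSrrr   [S -> l S r]
lllSrrr ⇒ llllSrrrr   [S -> l S r]
llllSrrrr ⇒ lllllrrrrr   [S -> l r]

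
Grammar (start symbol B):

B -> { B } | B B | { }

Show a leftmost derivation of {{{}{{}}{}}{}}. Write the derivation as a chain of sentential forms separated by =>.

B => {B}   [B -> { B }]
{B} => {BB}   [B -> B B]
{BB} => {{B}B}   [B -> { B }]
{{B}B} => {{BB}B}   [B -> B B]
{{BB}B} => {{BBB}B}   [B -> B B]
{{BBB}B} => {{{}BB}B}   [B -> { }]
{{{}BB}B} => {{{}{B}B}B}   [B -> { B }]
{{{}{B}B}B} => {{{}{{}}B}B}   [B -> { }]
{{{}{{}}B}B} => {{{}{{}}{}}B}   [B -> { }]
{{{}{{}}{}}B} => {{{}{{}}{}}{}}   [B -> { }]

B => {B} => {BB} => {{B}B} => {{BB}B} => {{BBB}B} => {{{}BB}B} => {{{}{B}B}B} => {{{}{{}}B}B} => {{{}{{}}{}}B} => {{{}{{}}{}}{}}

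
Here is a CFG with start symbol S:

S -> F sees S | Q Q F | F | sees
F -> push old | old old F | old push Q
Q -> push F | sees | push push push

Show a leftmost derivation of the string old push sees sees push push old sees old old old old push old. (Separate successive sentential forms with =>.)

S => F sees S => old push Q sees S => old push sees sees S => old push sees sees Q Q F => old push sees sees push F Q F => old push sees sees push push old Q F => old push sees sees push push old sees F => old push sees sees push push old sees old old F => old push sees sees push push old sees old old old old F => old push sees sees push push old sees old old old old push old

S => F sees S   [S -> F sees S]
F sees S => old push Q sees S   [F -> old push Q]
old push Q sees S => old push sees sees S   [Q -> sees]
old push sees sees S => old push sees sees Q Q F   [S -> Q Q F]
old push sees sees Q Q F => old push sees sees push F Q F   [Q -> push F]
old push sees sees push F Q F => old push sees sees push push old Q F   [F -> push old]
old push sees sees push push old Q F => old push sees sees push push old sees F   [Q -> sees]
old push sees sees push push old sees F => old push sees sees push push old sees old old F   [F -> old old F]
old push sees sees push push old sees old old F => old push sees sees push push old sees old old old old F   [F -> old old F]
old push sees sees push push old sees old old old old F => old push sees sees push push old sees old old old old push old   [F -> push old]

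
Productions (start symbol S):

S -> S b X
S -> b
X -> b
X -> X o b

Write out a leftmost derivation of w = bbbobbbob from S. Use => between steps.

S => SbX => SbXbX => bbXbX => bbXobbX => bbbobbX => bbbobbXob => bbbobbbob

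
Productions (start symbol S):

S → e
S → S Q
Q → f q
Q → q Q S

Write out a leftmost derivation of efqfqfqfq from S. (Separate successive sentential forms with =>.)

S => SQ   [S → S Q]
SQ => SQQ   [S → S Q]
SQQ => SQQQ   [S → S Q]
SQQQ => SQQQQ   [S → S Q]
SQQQQ => eQQQQ   [S → e]
eQQQQ => efqQQQ   [Q → f q]
efqQQQ => efqfqQQ   [Q → f q]
efqfqQQ => efqfqfqQ   [Q → f q]
efqfqfqQ => efqfqfqfq   [Q → f q]

S => SQ => SQQ => SQQQ => SQQQQ => eQQQQ => efqQQQ => efqfqQQ => efqfqfqQ => efqfqfqfq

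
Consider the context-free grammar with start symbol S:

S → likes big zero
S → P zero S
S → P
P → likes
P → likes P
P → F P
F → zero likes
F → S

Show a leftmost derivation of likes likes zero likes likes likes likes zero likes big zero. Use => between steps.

S => P zero S => likes P zero S => likes likes P zero S => likes likes F P zero S => likes likes zero likes P zero S => likes likes zero likes likes P zero S => likes likes zero likes likes likes P zero S => likes likes zero likes likes likes likes zero S => likes likes zero likes likes likes likes zero likes big zero

S => P zero S   [S → P zero S]
P zero S => likes P zero S   [P → likes P]
likes P zero S => likes likes P zero S   [P → likes P]
likes likes P zero S => likes likes F P zero S   [P → F P]
likes likes F P zero S => likes likes zero likes P zero S   [F → zero likes]
likes likes zero likes P zero S => likes likes zero likes likes P zero S   [P → likes P]
likes likes zero likes likes P zero S => likes likes zero likes likes likes P zero S   [P → likes P]
likes likes zero likes likes likes P zero S => likes likes zero likes likes likes likes zero S   [P → likes]
likes likes zero likes likes likes likes zero S => likes likes zero likes likes likes likes zero likes big zero   [S → likes big zero]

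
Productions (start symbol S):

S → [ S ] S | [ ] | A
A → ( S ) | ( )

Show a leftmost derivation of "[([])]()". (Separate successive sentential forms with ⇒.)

S ⇒ [S]S   [S → [ S ] S]
[S]S ⇒ [A]S   [S → A]
[A]S ⇒ [(S)]S   [A → ( S )]
[(S)]S ⇒ [([])]S   [S → [ ]]
[([])]S ⇒ [([])]A   [S → A]
[([])]A ⇒ [([])]()   [A → ( )]

S ⇒ [S]S ⇒ [A]S ⇒ [(S)]S ⇒ [([])]S ⇒ [([])]A ⇒ [([])]()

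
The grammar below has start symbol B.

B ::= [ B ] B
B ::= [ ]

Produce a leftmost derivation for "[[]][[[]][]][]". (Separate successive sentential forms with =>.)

B=>[B]B=>[[]]B=>[[]][B]B=>[[]][[B]B]B=>[[]][[[]]B]B=>[[]][[[]][]]B=>[[]][[[]][]][]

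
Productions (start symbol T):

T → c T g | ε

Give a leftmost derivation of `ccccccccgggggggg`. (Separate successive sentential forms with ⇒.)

T⇒cTg⇒ccTgg⇒cccTggg⇒ccccTgggg⇒cccccTggggg⇒ccccccTgggggg⇒cccccccTggggggg⇒ccccccccTgggggggg⇒ccccccccgggggggg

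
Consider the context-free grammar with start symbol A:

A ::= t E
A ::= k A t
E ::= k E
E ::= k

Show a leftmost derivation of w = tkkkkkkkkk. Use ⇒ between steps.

A ⇒ tE ⇒ tkE ⇒ tkkE ⇒ tkkkE ⇒ tkkkkE ⇒ tkkkkkE ⇒ tkkkkkkE ⇒ tkkkkkkkE ⇒ tkkkkkkkkE ⇒ tkkkkkkkkk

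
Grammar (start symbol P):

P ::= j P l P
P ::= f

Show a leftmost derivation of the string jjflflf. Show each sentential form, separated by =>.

P => jPlP   [P ::= j P l P]
jPlP => jjPlPlP   [P ::= j P l P]
jjPlPlP => jjflPlP   [P ::= f]
jjflPlP => jjflflP   [P ::= f]
jjflflP => jjflflf   [P ::= f]

P=>jPlP=>jjPlPlP=>jjflPlP=>jjflflP=>jjflflf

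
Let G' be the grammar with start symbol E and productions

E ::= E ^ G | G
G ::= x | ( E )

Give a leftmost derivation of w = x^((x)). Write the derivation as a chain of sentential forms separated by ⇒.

E ⇒ E^G   [E ::= E ^ G]
E^G ⇒ G^G   [E ::= G]
G^G ⇒ x^G   [G ::= x]
x^G ⇒ x^(E)   [G ::= ( E )]
x^(E) ⇒ x^(G)   [E ::= G]
x^(G) ⇒ x^((E))   [G ::= ( E )]
x^((E)) ⇒ x^((G))   [E ::= G]
x^((G)) ⇒ x^((x))   [G ::= x]

E ⇒ E^G ⇒ G^G ⇒ x^G ⇒ x^(E) ⇒ x^(G) ⇒ x^((E)) ⇒ x^((G)) ⇒ x^((x))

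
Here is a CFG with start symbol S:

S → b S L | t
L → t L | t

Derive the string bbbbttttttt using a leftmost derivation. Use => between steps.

S => bSL   [S → b S L]
bSL => bbSLL   [S → b S L]
bbSLL => bbbSLLL   [S → b S L]
bbbSLLL => bbbbSLLLL   [S → b S L]
bbbbSLLLL => bbbbtLLLL   [S → t]
bbbbtLLLL => bbbbttLLLL   [L → t L]
bbbbttLLLL => bbbbtttLLL   [L → t]
bbbbtttLLL => bbbbttttLL   [L → t]
bbbbttttLL => bbbbtttttL   [L → t]
bbbbtttttL => bbbbttttttL   [L → t L]
bbbbttttttL => bbbbttttttt   [L → t]

S => bSL => bbSLL => bbbSLLL => bbbbSLLLL => bbbbtLLLL => bbbbttLLLL => bbbbtttLLL => bbbbttttLL => bbbbtttttL => bbbbttttttL => bbbbttttttt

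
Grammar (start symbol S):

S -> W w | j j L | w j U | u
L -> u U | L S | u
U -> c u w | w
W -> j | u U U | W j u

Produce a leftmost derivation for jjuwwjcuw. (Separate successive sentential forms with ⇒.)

S ⇒ jjL   [S -> j j L]
jjL ⇒ jjLS   [L -> L S]
jjLS ⇒ jjuUS   [L -> u U]
jjuUS ⇒ jjuwS   [U -> w]
jjuwS ⇒ jjuwwjU   [S -> w j U]
jjuwwjU ⇒ jjuwwjcuw   [U -> c u w]

S ⇒ jjL ⇒ jjLS ⇒ jjuUS ⇒ jjuwS ⇒ jjuwwjU ⇒ jjuwwjcuw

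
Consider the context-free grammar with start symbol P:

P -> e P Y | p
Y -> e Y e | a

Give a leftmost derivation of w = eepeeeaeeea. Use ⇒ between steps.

P ⇒ ePY ⇒ eePYY ⇒ eepYY ⇒ eepeYeY ⇒ eepeeYeeY ⇒ eepeeeYeeeY ⇒ eepeeeaeeeY ⇒ eepeeeaeeea

P ⇒ ePY   [P -> e P Y]
ePY ⇒ eePYY   [P -> e P Y]
eePYY ⇒ eepYY   [P -> p]
eepYY ⇒ eepeYeY   [Y -> e Y e]
eepeYeY ⇒ eepeeYeeY   [Y -> e Y e]
eepeeYeeY ⇒ eepeeeYeeeY   [Y -> e Y e]
eepeeeYeeeY ⇒ eepeeeaeeeY   [Y -> a]
eepeeeaeeeY ⇒ eepeeeaeeea   [Y -> a]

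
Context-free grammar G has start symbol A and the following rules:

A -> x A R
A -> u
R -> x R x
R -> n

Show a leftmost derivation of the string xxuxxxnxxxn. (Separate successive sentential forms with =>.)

A => xAR => xxARR => xxuRR => xxuxRxR => xxuxxRxxR => xxuxxxRxxxR => xxuxxxnxxxR => xxuxxxnxxxn

A => xAR   [A -> x A R]
xAR => xxARR   [A -> x A R]
xxARR => xxuRR   [A -> u]
xxuRR => xxuxRxR   [R -> x R x]
xxuxRxR => xxuxxRxxR   [R -> x R x]
xxuxxRxxR => xxuxxxRxxxR   [R -> x R x]
xxuxxxRxxxR => xxuxxxnxxxR   [R -> n]
xxuxxxnxxxR => xxuxxxnxxxn   [R -> n]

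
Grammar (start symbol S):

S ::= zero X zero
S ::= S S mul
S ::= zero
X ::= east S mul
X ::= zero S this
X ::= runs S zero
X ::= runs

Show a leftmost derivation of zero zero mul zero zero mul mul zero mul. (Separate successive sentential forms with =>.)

S => S S mul => S S mul S mul => S S mul S mul S mul => zero S mul S mul S mul => zero zero mul S mul S mul => zero zero mul S S mul mul S mul => zero zero mul zero S mul mul S mul => zero zero mul zero zero mul mul S mul => zero zero mul zero zero mul mul zero mul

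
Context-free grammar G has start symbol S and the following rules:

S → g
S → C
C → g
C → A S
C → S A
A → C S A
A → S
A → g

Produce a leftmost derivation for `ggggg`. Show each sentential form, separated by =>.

S=>C=>AS=>SS=>CS=>ASS=>CSASS=>gSASS=>gCASS=>ggASS=>ggSSS=>ggCSS=>gggSS=>ggggS=>ggggg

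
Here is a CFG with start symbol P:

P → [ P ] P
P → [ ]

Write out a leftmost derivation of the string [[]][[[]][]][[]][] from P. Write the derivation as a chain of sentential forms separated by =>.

P => [P]P => [[]]P => [[]][P]P => [[]][[P]P]P => [[]][[[]]P]P => [[]][[[]][]]P => [[]][[[]][]][P]P => [[]][[[]][]][[]]P => [[]][[[]][]][[]][]

P => [P]P   [P → [ P ] P]
[P]P => [[]]P   [P → [ ]]
[[]]P => [[]][P]P   [P → [ P ] P]
[[]][P]P => [[]][[P]P]P   [P → [ P ] P]
[[]][[P]P]P => [[]][[[]]P]P   [P → [ ]]
[[]][[[]]P]P => [[]][[[]][]]P   [P → [ ]]
[[]][[[]][]]P => [[]][[[]][]][P]P   [P → [ P ] P]
[[]][[[]][]][P]P => [[]][[[]][]][[]]P   [P → [ ]]
[[]][[[]][]][[]]P => [[]][[[]][]][[]][]   [P → [ ]]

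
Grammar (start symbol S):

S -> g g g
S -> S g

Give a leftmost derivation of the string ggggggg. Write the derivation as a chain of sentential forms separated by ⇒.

S ⇒ Sg   [S -> S g]
Sg ⇒ Sgg   [S -> S g]
Sgg ⇒ Sggg   [S -> S g]
Sggg ⇒ Sgggg   [S -> S g]
Sgggg ⇒ ggggggg   [S -> g g g]

S ⇒ Sg ⇒ Sgg ⇒ Sggg ⇒ Sgggg ⇒ ggggggg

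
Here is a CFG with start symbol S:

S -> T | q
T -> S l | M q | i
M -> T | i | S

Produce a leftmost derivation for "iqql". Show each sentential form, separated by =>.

S=>T=>Sl=>Tl=>Mql=>Tql=>Mqql=>Sqql=>Tqql=>iqql

S => T   [S -> T]
T => Sl   [T -> S l]
Sl => Tl   [S -> T]
Tl => Mql   [T -> M q]
Mql => Tql   [M -> T]
Tql => Mqql   [T -> M q]
Mqql => Sqql   [M -> S]
Sqql => Tqql   [S -> T]
Tqql => iqql   [T -> i]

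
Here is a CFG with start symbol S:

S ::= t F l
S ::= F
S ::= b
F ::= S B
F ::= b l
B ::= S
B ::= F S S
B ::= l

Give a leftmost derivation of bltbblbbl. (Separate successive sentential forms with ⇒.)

S ⇒ F ⇒ SB ⇒ FB ⇒ blB ⇒ blS ⇒ bltFl ⇒ bltSBl ⇒ bltbBl ⇒ bltbFSSl ⇒ bltbblSSl ⇒ bltbblbSl ⇒ bltbblbbl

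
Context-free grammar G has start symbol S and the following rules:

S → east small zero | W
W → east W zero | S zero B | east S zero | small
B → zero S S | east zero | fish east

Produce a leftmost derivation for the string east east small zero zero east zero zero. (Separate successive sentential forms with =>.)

S => W   [S → W]
W => east W zero   [W → east W zero]
east W zero => east S zero B zero   [W → S zero B]
east S zero B zero => east W zero B zero   [S → W]
east W zero B zero => east east S zero zero B zero   [W → east S zero]
east east S zero zero B zero => east east W zero zero B zero   [S → W]
east east W zero zero B zero => east east small zero zero B zero   [W → small]
east east small zero zero B zero => east east small zero zero east zero zero   [B → east zero]

S => W => east W zero => east S zero B zero => east W zero B zero => east east S zero zero B zero => east east W zero zero B zero => east east small zero zero B zero => east east small zero zero east zero zero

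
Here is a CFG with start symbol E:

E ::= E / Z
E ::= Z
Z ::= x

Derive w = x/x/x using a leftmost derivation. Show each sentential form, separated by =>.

E => E/Z   [E ::= E / Z]
E/Z => E/Z/Z   [E ::= E / Z]
E/Z/Z => Z/Z/Z   [E ::= Z]
Z/Z/Z => x/Z/Z   [Z ::= x]
x/Z/Z => x/x/Z   [Z ::= x]
x/x/Z => x/x/x   [Z ::= x]

E => E/Z => E/Z/Z => Z/Z/Z => x/Z/Z => x/x/Z => x/x/x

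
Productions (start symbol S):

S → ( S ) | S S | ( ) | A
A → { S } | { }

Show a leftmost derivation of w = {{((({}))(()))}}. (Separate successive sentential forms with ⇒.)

S ⇒ A ⇒ {S} ⇒ {A} ⇒ {{S}} ⇒ {{(S)}} ⇒ {{(SS)}} ⇒ {{((S)S)}} ⇒ {{(((S))S)}} ⇒ {{(((A))S)}} ⇒ {{((({}))S)}} ⇒ {{((({}))(S))}} ⇒ {{((({}))(()))}}

S ⇒ A   [S → A]
A ⇒ {S}   [A → { S }]
{S} ⇒ {A}   [S → A]
{A} ⇒ {{S}}   [A → { S }]
{{S}} ⇒ {{(S)}}   [S → ( S )]
{{(S)}} ⇒ {{(SS)}}   [S → S S]
{{(SS)}} ⇒ {{((S)S)}}   [S → ( S )]
{{((S)S)}} ⇒ {{(((S))S)}}   [S → ( S )]
{{(((S))S)}} ⇒ {{(((A))S)}}   [S → A]
{{(((A))S)}} ⇒ {{((({}))S)}}   [A → { }]
{{((({}))S)}} ⇒ {{((({}))(S))}}   [S → ( S )]
{{((({}))(S))}} ⇒ {{((({}))(()))}}   [S → ( )]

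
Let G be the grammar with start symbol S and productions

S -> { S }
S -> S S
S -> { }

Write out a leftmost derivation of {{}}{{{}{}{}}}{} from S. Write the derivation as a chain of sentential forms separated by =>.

S => SS => {S}S => {{}}S => {{}}SS => {{}}{S}S => {{}}{{S}}S => {{}}{{SS}}S => {{}}{{{}S}}S => {{}}{{{}SS}}S => {{}}{{{}{}S}}S => {{}}{{{}{}{}}}S => {{}}{{{}{}{}}}{}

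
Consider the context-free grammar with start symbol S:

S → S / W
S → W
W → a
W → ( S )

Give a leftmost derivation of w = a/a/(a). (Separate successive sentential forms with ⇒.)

S ⇒ S/W   [S → S / W]
S/W ⇒ S/W/W   [S → S / W]
S/W/W ⇒ W/W/W   [S → W]
W/W/W ⇒ a/W/W   [W → a]
a/W/W ⇒ a/a/W   [W → a]
a/a/W ⇒ a/a/(S)   [W → ( S )]
a/a/(S) ⇒ a/a/(W)   [S → W]
a/a/(W) ⇒ a/a/(a)   [W → a]

S ⇒ S/W ⇒ S/W/W ⇒ W/W/W ⇒ a/W/W ⇒ a/a/W ⇒ a/a/(S) ⇒ a/a/(W) ⇒ a/a/(a)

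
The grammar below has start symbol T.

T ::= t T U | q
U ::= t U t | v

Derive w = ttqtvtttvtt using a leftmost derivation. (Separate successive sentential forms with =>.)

T => tTU => ttTUU => ttqUU => ttqtUtU => ttqtvtU => ttqtvttUt => ttqtvtttUtt => ttqtvtttvtt

T => tTU   [T ::= t T U]
tTU => ttTUU   [T ::= t T U]
ttTUU => ttqUU   [T ::= q]
ttqUU => ttqtUtU   [U ::= t U t]
ttqtUtU => ttqtvtU   [U ::= v]
ttqtvtU => ttqtvttUt   [U ::= t U t]
ttqtvttUt => ttqtvtttUtt   [U ::= t U t]
ttqtvtttUtt => ttqtvtttvtt   [U ::= v]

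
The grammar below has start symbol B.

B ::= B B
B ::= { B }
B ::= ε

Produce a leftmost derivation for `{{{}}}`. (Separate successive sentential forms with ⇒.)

B ⇒ {B} ⇒ {BB} ⇒ {BBB} ⇒ {BBBB} ⇒ {{B}BBB} ⇒ {{BB}BBB} ⇒ {{BBB}BBB} ⇒ {{{B}BB}BBB} ⇒ {{{}BB}BBB} ⇒ {{{}B}BBB} ⇒ {{{}}BBB} ⇒ {{{}}BB} ⇒ {{{}}B} ⇒ {{{}}}

B ⇒ {B}   [B ::= { B }]
{B} ⇒ {BB}   [B ::= B B]
{BB} ⇒ {BBB}   [B ::= B B]
{BBB} ⇒ {BBBB}   [B ::= B B]
{BBBB} ⇒ {{B}BBB}   [B ::= { B }]
{{B}BBB} ⇒ {{BB}BBB}   [B ::= B B]
{{BB}BBB} ⇒ {{BBB}BBB}   [B ::= B B]
{{BBB}BBB} ⇒ {{{B}BB}BBB}   [B ::= { B }]
{{{B}BB}BBB} ⇒ {{{}BB}BBB}   [B ::= ε]
{{{}BB}BBB} ⇒ {{{}B}BBB}   [B ::= ε]
{{{}B}BBB} ⇒ {{{}}BBB}   [B ::= ε]
{{{}}BBB} ⇒ {{{}}BB}   [B ::= ε]
{{{}}BB} ⇒ {{{}}B}   [B ::= ε]
{{{}}B} ⇒ {{{}}}   [B ::= ε]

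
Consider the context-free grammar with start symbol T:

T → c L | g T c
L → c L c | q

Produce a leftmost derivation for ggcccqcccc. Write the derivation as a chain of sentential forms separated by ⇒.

T ⇒ gTc   [T → g T c]
gTc ⇒ ggTcc   [T → g T c]
ggTcc ⇒ ggcLcc   [T → c L]
ggcLcc ⇒ ggccLccc   [L → c L c]
ggccLccc ⇒ ggcccLcccc   [L → c L c]
ggcccLcccc ⇒ ggcccqcccc   [L → q]

T⇒gTc⇒ggTcc⇒ggcLcc⇒ggccLccc⇒ggcccLcccc⇒ggcccqcccc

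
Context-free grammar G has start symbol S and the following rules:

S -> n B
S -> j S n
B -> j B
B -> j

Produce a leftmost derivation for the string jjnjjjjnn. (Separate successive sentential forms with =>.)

S => jSn   [S -> j S n]
jSn => jjSnn   [S -> j S n]
jjSnn => jjnBnn   [S -> n B]
jjnBnn => jjnjBnn   [B -> j B]
jjnjBnn => jjnjjBnn   [B -> j B]
jjnjjBnn => jjnjjjBnn   [B -> j B]
jjnjjjBnn => jjnjjjjnn   [B -> j]

S=>jSn=>jjSnn=>jjnBnn=>jjnjBnn=>jjnjjBnn=>jjnjjjBnn=>jjnjjjjnn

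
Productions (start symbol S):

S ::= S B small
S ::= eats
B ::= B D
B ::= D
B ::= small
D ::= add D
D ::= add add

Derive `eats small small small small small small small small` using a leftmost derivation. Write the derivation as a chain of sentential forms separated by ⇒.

S ⇒ S B small ⇒ S B small B small ⇒ S B small B small B small ⇒ S B small B small B small B small ⇒ eats B small B small B small B small ⇒ eats small small B small B small B small ⇒ eats small small small small B small B small ⇒ eats small small small small small small B small ⇒ eats small small small small small small small small

S ⇒ S B small   [S ::= S B small]
S B small ⇒ S B small B small   [S ::= S B small]
S B small B small ⇒ S B small B small B small   [S ::= S B small]
S B small B small B small ⇒ S B small B small B small B small   [S ::= S B small]
S B small B small B small B small ⇒ eats B small B small B small B small   [S ::= eats]
eats B small B small B small B small ⇒ eats small small B small B small B small   [B ::= small]
eats small small B small B small B small ⇒ eats small small small small B small B small   [B ::= small]
eats small small small small B small B small ⇒ eats small small small small small small B small   [B ::= small]
eats small small small small small small B small ⇒ eats small small small small small small small small   [B ::= small]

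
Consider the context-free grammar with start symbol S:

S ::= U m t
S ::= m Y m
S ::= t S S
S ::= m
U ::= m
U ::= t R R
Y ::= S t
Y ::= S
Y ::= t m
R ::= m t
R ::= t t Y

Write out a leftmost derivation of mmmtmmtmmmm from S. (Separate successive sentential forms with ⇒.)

S ⇒ mYm   [S ::= m Y m]
mYm ⇒ mSm   [Y ::= S]
mSm ⇒ mmYmm   [S ::= m Y m]
mmYmm ⇒ mmSmm   [Y ::= S]
mmSmm ⇒ mmmYmmm   [S ::= m Y m]
mmmYmmm ⇒ mmmSmmm   [Y ::= S]
mmmSmmm ⇒ mmmtSSmmm   [S ::= t S S]
mmmtSSmmm ⇒ mmmtUmtSmmm   [S ::= U m t]
mmmtUmtSmmm ⇒ mmmtmmtSmmm   [U ::= m]
mmmtmmtSmmm ⇒ mmmtmmtmmmm   [S ::= m]

S⇒mYm⇒mSm⇒mmYmm⇒mmSmm⇒mmmYmmm⇒mmmSmmm⇒mmmtSSmmm⇒mmmtUmtSmmm⇒mmmtmmtSmmm⇒mmmtmmtmmmm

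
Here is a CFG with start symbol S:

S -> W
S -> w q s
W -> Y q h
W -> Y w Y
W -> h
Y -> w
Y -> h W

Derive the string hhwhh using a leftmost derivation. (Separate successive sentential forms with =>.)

S => W => YwY => hWwY => hhwY => hhwhW => hhwhh

S => W   [S -> W]
W => YwY   [W -> Y w Y]
YwY => hWwY   [Y -> h W]
hWwY => hhwY   [W -> h]
hhwY => hhwhW   [Y -> h W]
hhwhW => hhwhh   [W -> h]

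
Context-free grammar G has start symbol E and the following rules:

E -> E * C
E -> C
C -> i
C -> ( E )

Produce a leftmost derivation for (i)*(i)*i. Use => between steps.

E=>E*C=>E*C*C=>C*C*C=>(E)*C*C=>(C)*C*C=>(i)*C*C=>(i)*(E)*C=>(i)*(C)*C=>(i)*(i)*C=>(i)*(i)*i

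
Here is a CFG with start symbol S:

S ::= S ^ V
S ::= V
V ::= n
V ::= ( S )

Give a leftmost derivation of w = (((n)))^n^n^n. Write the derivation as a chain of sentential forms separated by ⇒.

S ⇒ S^V   [S ::= S ^ V]
S^V ⇒ S^V^V   [S ::= S ^ V]
S^V^V ⇒ S^V^V^V   [S ::= S ^ V]
S^V^V^V ⇒ V^V^V^V   [S ::= V]
V^V^V^V ⇒ (S)^V^V^V   [V ::= ( S )]
(S)^V^V^V ⇒ (V)^V^V^V   [S ::= V]
(V)^V^V^V ⇒ ((S))^V^V^V   [V ::= ( S )]
((S))^V^V^V ⇒ ((V))^V^V^V   [S ::= V]
((V))^V^V^V ⇒ (((S)))^V^V^V   [V ::= ( S )]
(((S)))^V^V^V ⇒ (((V)))^V^V^V   [S ::= V]
(((V)))^V^V^V ⇒ (((n)))^V^V^V   [V ::= n]
(((n)))^V^V^V ⇒ (((n)))^n^V^V   [V ::= n]
(((n)))^n^V^V ⇒ (((n)))^n^n^V   [V ::= n]
(((n)))^n^n^V ⇒ (((n)))^n^n^n   [V ::= n]

S⇒S^V⇒S^V^V⇒S^V^V^V⇒V^V^V^V⇒(S)^V^V^V⇒(V)^V^V^V⇒((S))^V^V^V⇒((V))^V^V^V⇒(((S)))^V^V^V⇒(((V)))^V^V^V⇒(((n)))^V^V^V⇒(((n)))^n^V^V⇒(((n)))^n^n^V⇒(((n)))^n^n^n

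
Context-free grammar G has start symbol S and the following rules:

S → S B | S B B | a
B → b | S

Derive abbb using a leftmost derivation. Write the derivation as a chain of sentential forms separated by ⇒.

S ⇒ SB   [S → S B]
SB ⇒ SBBB   [S → S B B]
SBBB ⇒ aBBB   [S → a]
aBBB ⇒ abBB   [B → b]
abBB ⇒ abbB   [B → b]
abbB ⇒ abbb   [B → b]

S⇒SB⇒SBBB⇒aBBB⇒abBB⇒abbB⇒abbb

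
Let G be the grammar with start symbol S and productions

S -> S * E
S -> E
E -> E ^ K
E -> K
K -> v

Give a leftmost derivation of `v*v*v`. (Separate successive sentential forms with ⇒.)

S ⇒ S*E   [S -> S * E]
S*E ⇒ S*E*E   [S -> S * E]
S*E*E ⇒ E*E*E   [S -> E]
E*E*E ⇒ K*E*E   [E -> K]
K*E*E ⇒ v*E*E   [K -> v]
v*E*E ⇒ v*K*E   [E -> K]
v*K*E ⇒ v*v*E   [K -> v]
v*v*E ⇒ v*v*K   [E -> K]
v*v*K ⇒ v*v*v   [K -> v]

S⇒S*E⇒S*E*E⇒E*E*E⇒K*E*E⇒v*E*E⇒v*K*E⇒v*v*E⇒v*v*K⇒v*v*v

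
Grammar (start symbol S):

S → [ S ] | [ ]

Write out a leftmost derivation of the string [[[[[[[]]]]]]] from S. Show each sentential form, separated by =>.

S => [S] => [[S]] => [[[S]]] => [[[[S]]]] => [[[[[S]]]]] => [[[[[[S]]]]]] => [[[[[[[]]]]]]]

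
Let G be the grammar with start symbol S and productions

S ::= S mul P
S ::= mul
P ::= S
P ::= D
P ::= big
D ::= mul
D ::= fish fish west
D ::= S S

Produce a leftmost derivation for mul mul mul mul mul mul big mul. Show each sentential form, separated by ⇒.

S ⇒ S mul P ⇒ S mul P mul P ⇒ mul mul P mul P ⇒ mul mul S mul P ⇒ mul mul mul mul P ⇒ mul mul mul mul D ⇒ mul mul mul mul S S ⇒ mul mul mul mul S mul P S ⇒ mul mul mul mul mul mul P S ⇒ mul mul mul mul mul mul big S ⇒ mul mul mul mul mul mul big mul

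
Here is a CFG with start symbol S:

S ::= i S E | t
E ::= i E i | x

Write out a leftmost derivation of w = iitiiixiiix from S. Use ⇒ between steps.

S⇒iSE⇒iiSEE⇒iitEE⇒iitiEiE⇒iitiiEiiE⇒iitiiiEiiiE⇒iitiiixiiiE⇒iitiiixiiix

S ⇒ iSE   [S ::= i S E]
iSE ⇒ iiSEE   [S ::= i S E]
iiSEE ⇒ iitEE   [S ::= t]
iitEE ⇒ iitiEiE   [E ::= i E i]
iitiEiE ⇒ iitiiEiiE   [E ::= i E i]
iitiiEiiE ⇒ iitiiiEiiiE   [E ::= i E i]
iitiiiEiiiE ⇒ iitiiixiiiE   [E ::= x]
iitiiixiiiE ⇒ iitiiixiiix   [E ::= x]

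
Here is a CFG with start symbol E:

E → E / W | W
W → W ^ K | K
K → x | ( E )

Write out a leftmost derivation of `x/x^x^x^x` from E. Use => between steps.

E => E/W   [E → E / W]
E/W => W/W   [E → W]
W/W => K/W   [W → K]
K/W => x/W   [K → x]
x/W => x/W^K   [W → W ^ K]
x/W^K => x/W^K^K   [W → W ^ K]
x/W^K^K => x/W^K^K^K   [W → W ^ K]
x/W^K^K^K => x/K^K^K^K   [W → K]
x/K^K^K^K => x/x^K^K^K   [K → x]
x/x^K^K^K => x/x^x^K^K   [K → x]
x/x^x^K^K => x/x^x^x^K   [K → x]
x/x^x^x^K => x/x^x^x^x   [K → x]

E => E/W => W/W => K/W => x/W => x/W^K => x/W^K^K => x/W^K^K^K => x/K^K^K^K => x/x^K^K^K => x/x^x^K^K => x/x^x^x^K => x/x^x^x^x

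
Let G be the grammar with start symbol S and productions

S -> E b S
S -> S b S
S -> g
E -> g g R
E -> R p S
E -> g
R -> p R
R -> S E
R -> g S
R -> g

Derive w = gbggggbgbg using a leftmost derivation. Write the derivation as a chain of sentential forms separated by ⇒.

S ⇒ EbS   [S -> E b S]
EbS ⇒ gbS   [E -> g]
gbS ⇒ gbEbS   [S -> E b S]
gbEbS ⇒ gbggRbS   [E -> g g R]
gbggRbS ⇒ gbgggSbS   [R -> g S]
gbgggSbS ⇒ gbgggSbSbS   [S -> S b S]
gbgggSbSbS ⇒ gbggggbSbS   [S -> g]
gbggggbSbS ⇒ gbggggbgbS   [S -> g]
gbggggbgbS ⇒ gbggggbgbg   [S -> g]

S⇒EbS⇒gbS⇒gbEbS⇒gbggRbS⇒gbgggSbS⇒gbgggSbSbS⇒gbggggbSbS⇒gbggggbgbS⇒gbggggbgbg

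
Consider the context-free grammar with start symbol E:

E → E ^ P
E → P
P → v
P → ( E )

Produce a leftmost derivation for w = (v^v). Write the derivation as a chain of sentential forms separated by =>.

E => P   [E → P]
P => (E)   [P → ( E )]
(E) => (E^P)   [E → E ^ P]
(E^P) => (P^P)   [E → P]
(P^P) => (v^P)   [P → v]
(v^P) => (v^v)   [P → v]

E => P => (E) => (E^P) => (P^P) => (v^P) => (v^v)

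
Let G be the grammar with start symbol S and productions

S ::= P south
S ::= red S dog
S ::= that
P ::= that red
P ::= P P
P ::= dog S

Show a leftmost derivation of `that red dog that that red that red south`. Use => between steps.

S => P south => P P south => that red P south => that red P P south => that red P P P south => that red dog S P P south => that red dog that P P south => that red dog that that red P south => that red dog that that red that red south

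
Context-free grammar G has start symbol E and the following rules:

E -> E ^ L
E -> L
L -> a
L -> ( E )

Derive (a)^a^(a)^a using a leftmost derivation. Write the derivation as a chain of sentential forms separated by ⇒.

E ⇒ E^L ⇒ E^L^L ⇒ E^L^L^L ⇒ L^L^L^L ⇒ (E)^L^L^L ⇒ (L)^L^L^L ⇒ (a)^L^L^L ⇒ (a)^a^L^L ⇒ (a)^a^(E)^L ⇒ (a)^a^(L)^L ⇒ (a)^a^(a)^L ⇒ (a)^a^(a)^a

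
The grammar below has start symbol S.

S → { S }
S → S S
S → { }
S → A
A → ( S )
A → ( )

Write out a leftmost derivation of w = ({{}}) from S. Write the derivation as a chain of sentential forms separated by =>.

S => A   [S → A]
A => (S)   [A → ( S )]
(S) => ({S})   [S → { S }]
({S}) => ({{}})   [S → { }]

S => A => (S) => ({S}) => ({{}})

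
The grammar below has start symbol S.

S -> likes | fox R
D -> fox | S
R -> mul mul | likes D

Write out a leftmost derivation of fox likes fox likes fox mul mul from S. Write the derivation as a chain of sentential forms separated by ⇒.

S ⇒ fox R ⇒ fox likes D ⇒ fox likes S ⇒ fox likes fox R ⇒ fox likes fox likes D ⇒ fox likes fox likes S ⇒ fox likes fox likes fox R ⇒ fox likes fox likes fox mul mul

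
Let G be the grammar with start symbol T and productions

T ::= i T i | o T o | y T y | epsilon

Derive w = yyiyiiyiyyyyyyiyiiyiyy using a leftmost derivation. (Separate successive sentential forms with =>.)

T => yTy => yyTyy => yyiTiyy => yyiyTyiyy => yyiyiTiyiyy => yyiyiiTiiyiyy => yyiyiiyTyiiyiyy => yyiyiiyiTiyiiyiyy => yyiyiiyiyTyiyiiyiyy => yyiyiiyiyyTyyiyiiyiyy => yyiyiiyiyyyTyyyiyiiyiyy => yyiyiiyiyyyyyyiyiiyiyy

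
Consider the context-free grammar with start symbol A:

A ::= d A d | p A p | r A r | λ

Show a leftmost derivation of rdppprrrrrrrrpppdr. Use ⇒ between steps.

A ⇒ rAr ⇒ rdAdr ⇒ rdpApdr ⇒ rdppAppdr ⇒ rdpppApppdr ⇒ rdppprArpppdr ⇒ rdppprrArrpppdr ⇒ rdppprrrArrrpppdr ⇒ rdppprrrrArrrrpppdr ⇒ rdppprrrrrrrrpppdr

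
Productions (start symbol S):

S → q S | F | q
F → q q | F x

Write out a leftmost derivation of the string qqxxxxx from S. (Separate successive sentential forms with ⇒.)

S ⇒ F   [S → F]
F ⇒ Fx   [F → F x]
Fx ⇒ Fxx   [F → F x]
Fxx ⇒ Fxxx   [F → F x]
Fxxx ⇒ Fxxxx   [F → F x]
Fxxxx ⇒ Fxxxxx   [F → F x]
Fxxxxx ⇒ qqxxxxx   [F → q q]

S ⇒ F ⇒ Fx ⇒ Fxx ⇒ Fxxx ⇒ Fxxxx ⇒ Fxxxxx ⇒ qqxxxxx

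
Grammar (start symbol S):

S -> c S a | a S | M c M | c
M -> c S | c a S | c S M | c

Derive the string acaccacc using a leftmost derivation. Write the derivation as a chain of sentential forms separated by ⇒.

S ⇒ aS   [S -> a S]
aS ⇒ aMcM   [S -> M c M]
aMcM ⇒ acaScM   [M -> c a S]
acaScM ⇒ acacSacM   [S -> c S a]
acacSacM ⇒ acaccacM   [S -> c]
acaccacM ⇒ acaccacc   [M -> c]

S⇒aS⇒aMcM⇒acaScM⇒acacSacM⇒acaccacM⇒acaccacc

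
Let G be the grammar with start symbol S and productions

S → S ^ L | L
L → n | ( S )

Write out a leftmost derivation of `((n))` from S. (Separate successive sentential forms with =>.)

S => L => (S) => (L) => ((S)) => ((L)) => ((n))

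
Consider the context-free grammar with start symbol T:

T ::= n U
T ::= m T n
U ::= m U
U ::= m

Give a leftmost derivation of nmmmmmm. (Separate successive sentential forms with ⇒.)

T⇒nU⇒nmU⇒nmmU⇒nmmmU⇒nmmmmU⇒nmmmmmU⇒nmmmmmm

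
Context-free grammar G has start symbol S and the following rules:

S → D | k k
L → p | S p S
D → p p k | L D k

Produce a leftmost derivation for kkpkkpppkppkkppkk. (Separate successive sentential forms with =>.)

S=>D=>LDk=>SpSDk=>kkpSDk=>kkpDDk=>kkpLDkDk=>kkpSpSDkDk=>kkpkkpSDkDk=>kkpkkpDDkDk=>kkpkkpppkDkDk=>kkpkkpppkppkkDk=>kkpkkpppkppkkppkk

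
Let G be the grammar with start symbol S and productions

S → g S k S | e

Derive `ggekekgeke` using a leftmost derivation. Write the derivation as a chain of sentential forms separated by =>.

S=>gSkS=>ggSkSkS=>ggekSkS=>ggekekS=>ggekekgSkS=>ggekekgekS=>ggekekgeke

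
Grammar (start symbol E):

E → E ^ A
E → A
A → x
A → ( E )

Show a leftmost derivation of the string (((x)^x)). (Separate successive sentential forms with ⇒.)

E⇒A⇒(E)⇒(A)⇒((E))⇒((E^A))⇒((A^A))⇒(((E)^A))⇒(((A)^A))⇒(((x)^A))⇒(((x)^x))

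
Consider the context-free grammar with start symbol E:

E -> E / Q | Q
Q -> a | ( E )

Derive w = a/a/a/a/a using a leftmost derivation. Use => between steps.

E => E/Q   [E -> E / Q]
E/Q => E/Q/Q   [E -> E / Q]
E/Q/Q => E/Q/Q/Q   [E -> E / Q]
E/Q/Q/Q => E/Q/Q/Q/Q   [E -> E / Q]
E/Q/Q/Q/Q => Q/Q/Q/Q/Q   [E -> Q]
Q/Q/Q/Q/Q => a/Q/Q/Q/Q   [Q -> a]
a/Q/Q/Q/Q => a/a/Q/Q/Q   [Q -> a]
a/a/Q/Q/Q => a/a/a/Q/Q   [Q -> a]
a/a/a/Q/Q => a/a/a/a/Q   [Q -> a]
a/a/a/a/Q => a/a/a/a/a   [Q -> a]

E => E/Q => E/Q/Q => E/Q/Q/Q => E/Q/Q/Q/Q => Q/Q/Q/Q/Q => a/Q/Q/Q/Q => a/a/Q/Q/Q => a/a/a/Q/Q => a/a/a/a/Q => a/a/a/a/a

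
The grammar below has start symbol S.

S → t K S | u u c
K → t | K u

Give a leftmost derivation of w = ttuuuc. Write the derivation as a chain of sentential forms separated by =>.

S => tKS => tKuS => ttuS => ttuuuc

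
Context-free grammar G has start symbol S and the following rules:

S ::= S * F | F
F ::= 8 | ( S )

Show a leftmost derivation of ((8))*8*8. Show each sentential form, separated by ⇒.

S⇒S*F⇒S*F*F⇒F*F*F⇒(S)*F*F⇒(F)*F*F⇒((S))*F*F⇒((F))*F*F⇒((8))*F*F⇒((8))*8*F⇒((8))*8*8

S ⇒ S*F   [S ::= S * F]
S*F ⇒ S*F*F   [S ::= S * F]
S*F*F ⇒ F*F*F   [S ::= F]
F*F*F ⇒ (S)*F*F   [F ::= ( S )]
(S)*F*F ⇒ (F)*F*F   [S ::= F]
(F)*F*F ⇒ ((S))*F*F   [F ::= ( S )]
((S))*F*F ⇒ ((F))*F*F   [S ::= F]
((F))*F*F ⇒ ((8))*F*F   [F ::= 8]
((8))*F*F ⇒ ((8))*8*F   [F ::= 8]
((8))*8*F ⇒ ((8))*8*8   [F ::= 8]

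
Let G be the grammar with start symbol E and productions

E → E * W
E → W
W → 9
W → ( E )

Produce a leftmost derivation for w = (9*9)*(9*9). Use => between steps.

E=>E*W=>W*W=>(E)*W=>(E*W)*W=>(W*W)*W=>(9*W)*W=>(9*9)*W=>(9*9)*(E)=>(9*9)*(E*W)=>(9*9)*(W*W)=>(9*9)*(9*W)=>(9*9)*(9*9)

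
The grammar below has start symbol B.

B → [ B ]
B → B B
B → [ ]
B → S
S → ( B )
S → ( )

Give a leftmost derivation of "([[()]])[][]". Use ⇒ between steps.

B ⇒ BB   [B → B B]
BB ⇒ BBB   [B → B B]
BBB ⇒ SBB   [B → S]
SBB ⇒ (B)BB   [S → ( B )]
(B)BB ⇒ ([B])BB   [B → [ B ]]
([B])BB ⇒ ([[B]])BB   [B → [ B ]]
([[B]])BB ⇒ ([[S]])BB   [B → S]
([[S]])BB ⇒ ([[()]])BB   [S → ( )]
([[()]])BB ⇒ ([[()]])[]B   [B → [ ]]
([[()]])[]B ⇒ ([[()]])[][]   [B → [ ]]

B ⇒ BB ⇒ BBB ⇒ SBB ⇒ (B)BB ⇒ ([B])BB ⇒ ([[B]])BB ⇒ ([[S]])BB ⇒ ([[()]])BB ⇒ ([[()]])[]B ⇒ ([[()]])[][]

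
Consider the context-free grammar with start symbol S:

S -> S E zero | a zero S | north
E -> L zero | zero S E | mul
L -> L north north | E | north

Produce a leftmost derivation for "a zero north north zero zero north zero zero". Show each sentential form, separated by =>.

S => S E zero => S E zero E zero => a zero S E zero E zero => a zero north E zero E zero => a zero north L zero zero E zero => a zero north north zero zero E zero => a zero north north zero zero L zero zero => a zero north north zero zero north zero zero

S => S E zero   [S -> S E zero]
S E zero => S E zero E zero   [S -> S E zero]
S E zero E zero => a zero S E zero E zero   [S -> a zero S]
a zero S E zero E zero => a zero north E zero E zero   [S -> north]
a zero north E zero E zero => a zero north L zero zero E zero   [E -> L zero]
a zero north L zero zero E zero => a zero north north zero zero E zero   [L -> north]
a zero north north zero zero E zero => a zero north north zero zero L zero zero   [E -> L zero]
a zero north north zero zero L zero zero => a zero north north zero zero north zero zero   [L -> north]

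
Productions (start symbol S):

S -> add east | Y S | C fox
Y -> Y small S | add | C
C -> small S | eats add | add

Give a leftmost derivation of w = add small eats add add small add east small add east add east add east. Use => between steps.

S => Y S => Y small S S => add small S S => add small Y S S => add small C S S => add small eats add S S => add small eats add Y S S => add small eats add Y small S S S => add small eats add Y small S small S S S => add small eats add add small S small S S S => add small eats add add small add east small S S S => add small eats add add small add east small add east S S => add small eats add add small add east small add east add east S => add small eats add add small add east small add east add east add east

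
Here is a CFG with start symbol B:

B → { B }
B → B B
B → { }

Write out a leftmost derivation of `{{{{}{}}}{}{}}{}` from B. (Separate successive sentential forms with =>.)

B=>BB=>{B}B=>{BB}B=>{BBB}B=>{{B}BB}B=>{{{B}}BB}B=>{{{BB}}BB}B=>{{{{}B}}BB}B=>{{{{}{}}}BB}B=>{{{{}{}}}{}B}B=>{{{{}{}}}{}{}}B=>{{{{}{}}}{}{}}{}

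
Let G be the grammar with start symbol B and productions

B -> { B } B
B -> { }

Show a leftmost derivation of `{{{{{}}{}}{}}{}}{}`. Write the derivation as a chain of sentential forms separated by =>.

B => {B}B => {{B}B}B => {{{B}B}B}B => {{{{B}B}B}B}B => {{{{{}}B}B}B}B => {{{{{}}{}}B}B}B => {{{{{}}{}}{}}B}B => {{{{{}}{}}{}}{}}B => {{{{{}}{}}{}}{}}{}

B => {B}B   [B -> { B } B]
{B}B => {{B}B}B   [B -> { B } B]
{{B}B}B => {{{B}B}B}B   [B -> { B } B]
{{{B}B}B}B => {{{{B}B}B}B}B   [B -> { B } B]
{{{{B}B}B}B}B => {{{{{}}B}B}B}B   [B -> { }]
{{{{{}}B}B}B}B => {{{{{}}{}}B}B}B   [B -> { }]
{{{{{}}{}}B}B}B => {{{{{}}{}}{}}B}B   [B -> { }]
{{{{{}}{}}{}}B}B => {{{{{}}{}}{}}{}}B   [B -> { }]
{{{{{}}{}}{}}{}}B => {{{{{}}{}}{}}{}}{}   [B -> { }]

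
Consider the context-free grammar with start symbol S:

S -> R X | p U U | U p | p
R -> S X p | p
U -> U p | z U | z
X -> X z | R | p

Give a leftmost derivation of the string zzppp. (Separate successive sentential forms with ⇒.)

S ⇒ Up   [S -> U p]
Up ⇒ Upp   [U -> U p]
Upp ⇒ zUpp   [U -> z U]
zUpp ⇒ zUppp   [U -> U p]
zUppp ⇒ zzppp   [U -> z]

S⇒Up⇒Upp⇒zUpp⇒zUppp⇒zzppp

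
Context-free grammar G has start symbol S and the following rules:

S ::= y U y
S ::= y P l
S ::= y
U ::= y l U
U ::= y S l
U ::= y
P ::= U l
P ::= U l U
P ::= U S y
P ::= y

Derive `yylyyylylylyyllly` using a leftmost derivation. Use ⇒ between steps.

S ⇒ yUy ⇒ yylUy ⇒ yylySly ⇒ yylyyPlly ⇒ yylyyUlUlly ⇒ yylyyylUlUlly ⇒ yylyyylylUlly ⇒ yylyyylylylUlly ⇒ yylyyylylylySllly ⇒ yylyyylylylyyllly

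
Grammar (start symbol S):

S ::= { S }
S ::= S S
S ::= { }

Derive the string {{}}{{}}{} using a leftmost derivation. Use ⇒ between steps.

S ⇒ SS   [S ::= S S]
SS ⇒ SSS   [S ::= S S]
SSS ⇒ {S}SS   [S ::= { S }]
{S}SS ⇒ {{}}SS   [S ::= { }]
{{}}SS ⇒ {{}}{S}S   [S ::= { S }]
{{}}{S}S ⇒ {{}}{{}}S   [S ::= { }]
{{}}{{}}S ⇒ {{}}{{}}{}   [S ::= { }]

S ⇒ SS ⇒ SSS ⇒ {S}SS ⇒ {{}}SS ⇒ {{}}{S}S ⇒ {{}}{{}}S ⇒ {{}}{{}}{}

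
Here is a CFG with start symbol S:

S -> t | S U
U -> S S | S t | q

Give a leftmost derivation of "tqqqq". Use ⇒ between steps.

S⇒SU⇒SUU⇒SUUU⇒SUUUU⇒tUUUU⇒tqUUU⇒tqqUU⇒tqqqU⇒tqqqq

S ⇒ SU   [S -> S U]
SU ⇒ SUU   [S -> S U]
SUU ⇒ SUUU   [S -> S U]
SUUU ⇒ SUUUU   [S -> S U]
SUUUU ⇒ tUUUU   [S -> t]
tUUUU ⇒ tqUUU   [U -> q]
tqUUU ⇒ tqqUU   [U -> q]
tqqUU ⇒ tqqqU   [U -> q]
tqqqU ⇒ tqqqq   [U -> q]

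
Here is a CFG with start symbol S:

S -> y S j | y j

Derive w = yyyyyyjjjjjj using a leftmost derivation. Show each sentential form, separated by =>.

S => ySj => yySjj => yyySjjj => yyyySjjjj => yyyyySjjjjj => yyyyyyjjjjjj

S => ySj   [S -> y S j]
ySj => yySjj   [S -> y S j]
yySjj => yyySjjj   [S -> y S j]
yyySjjj => yyyySjjjj   [S -> y S j]
yyyySjjjj => yyyyySjjjjj   [S -> y S j]
yyyyySjjjjj => yyyyyyjjjjjj   [S -> y j]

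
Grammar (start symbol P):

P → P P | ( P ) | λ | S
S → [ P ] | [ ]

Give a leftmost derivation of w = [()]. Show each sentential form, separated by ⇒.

P ⇒ PP ⇒ PPP ⇒ PPPP ⇒ SPPP ⇒ [P]PPP ⇒ [(P)]PPP ⇒ [()]PPP ⇒ [()]PP ⇒ [()]P ⇒ [()]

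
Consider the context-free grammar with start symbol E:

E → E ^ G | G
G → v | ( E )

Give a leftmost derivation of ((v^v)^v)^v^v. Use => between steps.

E=>E^G=>E^G^G=>G^G^G=>(E)^G^G=>(E^G)^G^G=>(G^G)^G^G=>((E)^G)^G^G=>((E^G)^G)^G^G=>((G^G)^G)^G^G=>((v^G)^G)^G^G=>((v^v)^G)^G^G=>((v^v)^v)^G^G=>((v^v)^v)^v^G=>((v^v)^v)^v^v

E => E^G   [E → E ^ G]
E^G => E^G^G   [E → E ^ G]
E^G^G => G^G^G   [E → G]
G^G^G => (E)^G^G   [G → ( E )]
(E)^G^G => (E^G)^G^G   [E → E ^ G]
(E^G)^G^G => (G^G)^G^G   [E → G]
(G^G)^G^G => ((E)^G)^G^G   [G → ( E )]
((E)^G)^G^G => ((E^G)^G)^G^G   [E → E ^ G]
((E^G)^G)^G^G => ((G^G)^G)^G^G   [E → G]
((G^G)^G)^G^G => ((v^G)^G)^G^G   [G → v]
((v^G)^G)^G^G => ((v^v)^G)^G^G   [G → v]
((v^v)^G)^G^G => ((v^v)^v)^G^G   [G → v]
((v^v)^v)^G^G => ((v^v)^v)^v^G   [G → v]
((v^v)^v)^v^G => ((v^v)^v)^v^v   [G → v]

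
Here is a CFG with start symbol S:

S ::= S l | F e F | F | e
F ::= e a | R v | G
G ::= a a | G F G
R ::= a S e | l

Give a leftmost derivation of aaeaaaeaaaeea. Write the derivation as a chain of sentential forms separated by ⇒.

S⇒FeF⇒GeF⇒GFGeF⇒GFGFGeF⇒aaFGFGeF⇒aaeaGFGeF⇒aaeaaaFGeF⇒aaeaaaeaGeF⇒aaeaaaeaaaeF⇒aaeaaaeaaaeea

S ⇒ FeF   [S ::= F e F]
FeF ⇒ GeF   [F ::= G]
GeF ⇒ GFGeF   [G ::= G F G]
GFGeF ⇒ GFGFGeF   [G ::= G F G]
GFGFGeF ⇒ aaFGFGeF   [G ::= a a]
aaFGFGeF ⇒ aaeaGFGeF   [F ::= e a]
aaeaGFGeF ⇒ aaeaaaFGeF   [G ::= a a]
aaeaaaFGeF ⇒ aaeaaaeaGeF   [F ::= e a]
aaeaaaeaGeF ⇒ aaeaaaeaaaeF   [G ::= a a]
aaeaaaeaaaeF ⇒ aaeaaaeaaaeea   [F ::= e a]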